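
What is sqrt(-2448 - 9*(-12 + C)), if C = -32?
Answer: 6*I*sqrt(57) ≈ 45.299*I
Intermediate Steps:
sqrt(-2448 - 9*(-12 + C)) = sqrt(-2448 - 9*(-12 - 32)) = sqrt(-2448 - 9*(-44)) = sqrt(-2448 + 396) = sqrt(-2052) = 6*I*sqrt(57)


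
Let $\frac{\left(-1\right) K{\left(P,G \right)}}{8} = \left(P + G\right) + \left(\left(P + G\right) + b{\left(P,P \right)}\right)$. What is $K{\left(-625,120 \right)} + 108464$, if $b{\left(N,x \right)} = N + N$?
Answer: $126544$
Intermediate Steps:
$b{\left(N,x \right)} = 2 N$
$K{\left(P,G \right)} = - 32 P - 16 G$ ($K{\left(P,G \right)} = - 8 \left(\left(P + G\right) + \left(\left(P + G\right) + 2 P\right)\right) = - 8 \left(\left(G + P\right) + \left(\left(G + P\right) + 2 P\right)\right) = - 8 \left(\left(G + P\right) + \left(G + 3 P\right)\right) = - 8 \left(2 G + 4 P\right) = - 32 P - 16 G$)
$K{\left(-625,120 \right)} + 108464 = \left(\left(-32\right) \left(-625\right) - 1920\right) + 108464 = \left(20000 - 1920\right) + 108464 = 18080 + 108464 = 126544$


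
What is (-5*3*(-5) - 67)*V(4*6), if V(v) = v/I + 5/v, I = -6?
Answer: -91/3 ≈ -30.333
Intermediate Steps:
V(v) = 5/v - v/6 (V(v) = v/(-6) + 5/v = v*(-1/6) + 5/v = -v/6 + 5/v = 5/v - v/6)
(-5*3*(-5) - 67)*V(4*6) = (-5*3*(-5) - 67)*(5/((4*6)) - 2*6/3) = (-15*(-5) - 67)*(5/24 - 1/6*24) = (75 - 67)*(5*(1/24) - 4) = 8*(5/24 - 4) = 8*(-91/24) = -91/3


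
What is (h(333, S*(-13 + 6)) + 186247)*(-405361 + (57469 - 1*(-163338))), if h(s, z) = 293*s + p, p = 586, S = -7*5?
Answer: -52487526708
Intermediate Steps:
S = -35
h(s, z) = 586 + 293*s (h(s, z) = 293*s + 586 = 586 + 293*s)
(h(333, S*(-13 + 6)) + 186247)*(-405361 + (57469 - 1*(-163338))) = ((586 + 293*333) + 186247)*(-405361 + (57469 - 1*(-163338))) = ((586 + 97569) + 186247)*(-405361 + (57469 + 163338)) = (98155 + 186247)*(-405361 + 220807) = 284402*(-184554) = -52487526708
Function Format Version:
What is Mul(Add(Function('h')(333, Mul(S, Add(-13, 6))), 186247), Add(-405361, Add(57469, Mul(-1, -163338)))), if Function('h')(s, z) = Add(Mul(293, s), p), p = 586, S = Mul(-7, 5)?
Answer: -52487526708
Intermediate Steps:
S = -35
Function('h')(s, z) = Add(586, Mul(293, s)) (Function('h')(s, z) = Add(Mul(293, s), 586) = Add(586, Mul(293, s)))
Mul(Add(Function('h')(333, Mul(S, Add(-13, 6))), 186247), Add(-405361, Add(57469, Mul(-1, -163338)))) = Mul(Add(Add(586, Mul(293, 333)), 186247), Add(-405361, Add(57469, Mul(-1, -163338)))) = Mul(Add(Add(586, 97569), 186247), Add(-405361, Add(57469, 163338))) = Mul(Add(98155, 186247), Add(-405361, 220807)) = Mul(284402, -184554) = -52487526708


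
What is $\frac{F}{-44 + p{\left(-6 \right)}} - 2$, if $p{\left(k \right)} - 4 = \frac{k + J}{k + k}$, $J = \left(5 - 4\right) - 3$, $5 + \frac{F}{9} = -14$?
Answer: $\frac{277}{118} \approx 2.3475$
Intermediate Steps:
$F = -171$ ($F = -45 + 9 \left(-14\right) = -45 - 126 = -171$)
$J = -2$ ($J = 1 - 3 = -2$)
$p{\left(k \right)} = 4 + \frac{-2 + k}{2 k}$ ($p{\left(k \right)} = 4 + \frac{k - 2}{k + k} = 4 + \frac{-2 + k}{2 k}$)
$\frac{F}{-44 + p{\left(-6 \right)}} - 2 = \frac{1}{-44 + \left(\frac{9}{2} - \frac{1}{-6}\right)} \left(-171\right) - 2 = \frac{1}{-44 + \left(\frac{9}{2} - - \frac{1}{6}\right)} \left(-171\right) - 2 = \frac{1}{-44 + \left(\frac{9}{2} + \frac{1}{6}\right)} \left(-171\right) - 2 = \frac{1}{-44 + \frac{14}{3}} \left(-171\right) - 2 = \frac{1}{- \frac{118}{3}} \left(-171\right) - 2 = \left(- \frac{3}{118}\right) \left(-171\right) - 2 = \frac{513}{118} - 2 = \frac{277}{118}$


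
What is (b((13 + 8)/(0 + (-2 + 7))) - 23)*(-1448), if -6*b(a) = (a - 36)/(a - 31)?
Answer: 2250554/67 ≈ 33590.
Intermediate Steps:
b(a) = -(-36 + a)/(6*(-31 + a)) (b(a) = -(a - 36)/(6*(a - 31)) = -(-36 + a)/(6*(-31 + a)))
(b((13 + 8)/(0 + (-2 + 7))) - 23)*(-1448) = ((36 - (13 + 8)/(0 + (-2 + 7)))/(6*(-31 + (13 + 8)/(0 + (-2 + 7)))) - 23)*(-1448) = ((36 - 21/(0 + 5))/(6*(-31 + 21/(0 + 5))) - 23)*(-1448) = ((36 - 21/5)/(6*(-31 + 21/5)) - 23)*(-1448) = ((36 - 21/5)/(6*(-31 + 21*(⅕))) - 23)*(-1448) = ((36 - 1*21/5)/(6*(-31 + 21/5)) - 23)*(-1448) = ((36 - 21/5)/(6*(-134/5)) - 23)*(-1448) = ((⅙)*(-5/134)*(159/5) - 23)*(-1448) = (-53/268 - 23)*(-1448) = -6217/268*(-1448) = 2250554/67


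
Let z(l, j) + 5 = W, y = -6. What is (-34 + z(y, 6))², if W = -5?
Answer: 1936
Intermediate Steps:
z(l, j) = -10 (z(l, j) = -5 - 5 = -10)
(-34 + z(y, 6))² = (-34 - 10)² = (-44)² = 1936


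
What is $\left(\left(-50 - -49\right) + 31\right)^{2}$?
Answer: $900$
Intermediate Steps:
$\left(\left(-50 - -49\right) + 31\right)^{2} = \left(\left(-50 + 49\right) + 31\right)^{2} = \left(-1 + 31\right)^{2} = 30^{2} = 900$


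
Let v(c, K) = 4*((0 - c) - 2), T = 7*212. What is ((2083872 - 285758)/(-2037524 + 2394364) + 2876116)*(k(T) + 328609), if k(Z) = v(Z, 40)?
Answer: 33115593965637141/35684 ≈ 9.2802e+11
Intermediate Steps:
T = 1484
v(c, K) = -8 - 4*c (v(c, K) = 4*(-c - 2) = 4*(-2 - c) = -8 - 4*c)
k(Z) = -8 - 4*Z
((2083872 - 285758)/(-2037524 + 2394364) + 2876116)*(k(T) + 328609) = ((2083872 - 285758)/(-2037524 + 2394364) + 2876116)*((-8 - 4*1484) + 328609) = (1798114/356840 + 2876116)*((-8 - 5936) + 328609) = (1798114*(1/356840) + 2876116)*(-5944 + 328609) = (899057/178420 + 2876116)*322665 = (513157515777/178420)*322665 = 33115593965637141/35684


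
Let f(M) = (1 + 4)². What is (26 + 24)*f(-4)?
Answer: 1250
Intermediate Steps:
f(M) = 25 (f(M) = 5² = 25)
(26 + 24)*f(-4) = (26 + 24)*25 = 50*25 = 1250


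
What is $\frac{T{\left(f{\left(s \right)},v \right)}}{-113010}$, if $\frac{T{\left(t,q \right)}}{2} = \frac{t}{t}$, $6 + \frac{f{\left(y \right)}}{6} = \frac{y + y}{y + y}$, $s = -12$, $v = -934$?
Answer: $- \frac{1}{56505} \approx -1.7698 \cdot 10^{-5}$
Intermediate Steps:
$f{\left(y \right)} = -30$ ($f{\left(y \right)} = -36 + 6 \frac{y + y}{y + y} = -36 + 6 \frac{2 y}{2 y} = -36 + 6 \cdot 2 y \frac{1}{2 y} = -36 + 6 \cdot 1 = -36 + 6 = -30$)
$T{\left(t,q \right)} = 2$ ($T{\left(t,q \right)} = 2 \frac{t}{t} = 2 \cdot 1 = 2$)
$\frac{T{\left(f{\left(s \right)},v \right)}}{-113010} = \frac{2}{-113010} = 2 \left(- \frac{1}{113010}\right) = - \frac{1}{56505}$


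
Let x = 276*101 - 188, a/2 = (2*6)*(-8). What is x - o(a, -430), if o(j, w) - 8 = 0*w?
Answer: 27680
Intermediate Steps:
a = -192 (a = 2*((2*6)*(-8)) = 2*(12*(-8)) = 2*(-96) = -192)
x = 27688 (x = 27876 - 188 = 27688)
o(j, w) = 8 (o(j, w) = 8 + 0*w = 8 + 0 = 8)
x - o(a, -430) = 27688 - 1*8 = 27688 - 8 = 27680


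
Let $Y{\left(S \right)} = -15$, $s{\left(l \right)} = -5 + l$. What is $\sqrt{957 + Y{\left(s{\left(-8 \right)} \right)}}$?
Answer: $\sqrt{942} \approx 30.692$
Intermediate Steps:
$\sqrt{957 + Y{\left(s{\left(-8 \right)} \right)}} = \sqrt{957 - 15} = \sqrt{942}$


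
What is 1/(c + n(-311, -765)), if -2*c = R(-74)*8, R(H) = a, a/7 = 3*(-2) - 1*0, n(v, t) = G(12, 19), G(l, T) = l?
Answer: 1/180 ≈ 0.0055556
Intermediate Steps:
n(v, t) = 12
a = -42 (a = 7*(3*(-2) - 1*0) = 7*(-6 + 0) = 7*(-6) = -42)
R(H) = -42
c = 168 (c = -(-21)*8 = -½*(-336) = 168)
1/(c + n(-311, -765)) = 1/(168 + 12) = 1/180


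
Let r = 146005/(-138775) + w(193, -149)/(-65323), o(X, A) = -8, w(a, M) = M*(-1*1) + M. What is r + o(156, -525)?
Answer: -251241/27755 ≈ -9.0521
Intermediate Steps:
w(a, M) = 0 (w(a, M) = M*(-1) + M = -M + M = 0)
r = -29201/27755 (r = 146005/(-138775) + 0/(-65323) = 146005*(-1/138775) + 0*(-1/65323) = -29201/27755 + 0 = -29201/27755 ≈ -1.0521)
r + o(156, -525) = -29201/27755 - 8 = -251241/27755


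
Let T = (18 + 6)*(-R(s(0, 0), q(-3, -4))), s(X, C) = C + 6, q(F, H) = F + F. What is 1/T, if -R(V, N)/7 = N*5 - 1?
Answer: -1/5208 ≈ -0.00019201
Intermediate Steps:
q(F, H) = 2*F
s(X, C) = 6 + C
R(V, N) = 7 - 35*N (R(V, N) = -7*(N*5 - 1) = -7*(5*N - 1) = -7*(-1 + 5*N) = 7 - 35*N)
T = -5208 (T = (18 + 6)*(-(7 - 70*(-3))) = 24*(-(7 - 35*(-6))) = 24*(-(7 + 210)) = 24*(-1*217) = 24*(-217) = -5208)
1/T = 1/(-5208) = -1/5208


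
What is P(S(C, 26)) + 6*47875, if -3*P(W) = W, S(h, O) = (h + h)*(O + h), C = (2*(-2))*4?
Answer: 862070/3 ≈ 2.8736e+5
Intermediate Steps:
C = -16 (C = -4*4 = -16)
S(h, O) = 2*h*(O + h) (S(h, O) = (2*h)*(O + h) = 2*h*(O + h))
P(W) = -W/3
P(S(C, 26)) + 6*47875 = -2*(-16)*(26 - 16)/3 + 6*47875 = -2*(-16)*10/3 + 287250 = -⅓*(-320) + 287250 = 320/3 + 287250 = 862070/3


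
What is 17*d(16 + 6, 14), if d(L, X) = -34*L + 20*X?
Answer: -7956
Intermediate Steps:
17*d(16 + 6, 14) = 17*(-34*(16 + 6) + 20*14) = 17*(-34*22 + 280) = 17*(-748 + 280) = 17*(-468) = -7956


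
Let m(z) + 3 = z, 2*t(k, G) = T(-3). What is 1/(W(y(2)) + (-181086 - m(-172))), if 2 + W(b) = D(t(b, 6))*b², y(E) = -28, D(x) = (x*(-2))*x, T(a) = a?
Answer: -1/184441 ≈ -5.4218e-6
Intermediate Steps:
t(k, G) = -3/2 (t(k, G) = (½)*(-3) = -3/2)
D(x) = -2*x² (D(x) = (-2*x)*x = -2*x²)
m(z) = -3 + z
W(b) = -2 - 9*b²/2 (W(b) = -2 + (-2*(-3/2)²)*b² = -2 + (-2*9/4)*b² = -2 - 9*b²/2)
1/(W(y(2)) + (-181086 - m(-172))) = 1/((-2 - 9/2*(-28)²) + (-181086 - (-3 - 172))) = 1/((-2 - 9/2*784) + (-181086 - 1*(-175))) = 1/((-2 - 3528) + (-181086 + 175)) = 1/(-3530 - 180911) = 1/(-184441) = -1/184441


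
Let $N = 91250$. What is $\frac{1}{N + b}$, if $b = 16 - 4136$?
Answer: $\frac{1}{87130} \approx 1.1477 \cdot 10^{-5}$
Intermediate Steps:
$b = -4120$ ($b = 16 - 4136 = -4120$)
$\frac{1}{N + b} = \frac{1}{91250 - 4120} = \frac{1}{87130}$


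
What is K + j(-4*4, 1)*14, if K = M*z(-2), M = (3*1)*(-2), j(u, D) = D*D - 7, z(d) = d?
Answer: -72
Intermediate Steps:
j(u, D) = -7 + D² (j(u, D) = D² - 7 = -7 + D²)
M = -6 (M = 3*(-2) = -6)
K = 12 (K = -6*(-2) = 12)
K + j(-4*4, 1)*14 = 12 + (-7 + 1²)*14 = 12 + (-7 + 1)*14 = 12 - 6*14 = 12 - 84 = -72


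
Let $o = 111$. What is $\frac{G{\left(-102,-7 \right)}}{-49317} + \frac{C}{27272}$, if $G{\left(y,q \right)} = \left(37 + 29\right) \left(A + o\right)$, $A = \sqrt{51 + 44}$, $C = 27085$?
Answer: $\frac{378652091}{448324408} - \frac{22 \sqrt{95}}{16439} \approx 0.83155$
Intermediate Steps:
$A = \sqrt{95} \approx 9.7468$
$G{\left(y,q \right)} = 7326 + 66 \sqrt{95}$ ($G{\left(y,q \right)} = \left(37 + 29\right) \left(\sqrt{95} + 111\right) = 66 \left(111 + \sqrt{95}\right) = 7326 + 66 \sqrt{95}$)
$\frac{G{\left(-102,-7 \right)}}{-49317} + \frac{C}{27272} = \frac{7326 + 66 \sqrt{95}}{-49317} + \frac{27085}{27272} = \left(7326 + 66 \sqrt{95}\right) \left(- \frac{1}{49317}\right) + 27085 \cdot \frac{1}{27272} = \left(- \frac{2442}{16439} - \frac{22 \sqrt{95}}{16439}\right) + \frac{27085}{27272} = \frac{378652091}{448324408} - \frac{22 \sqrt{95}}{16439}$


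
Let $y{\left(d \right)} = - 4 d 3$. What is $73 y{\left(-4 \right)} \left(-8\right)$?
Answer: $-28032$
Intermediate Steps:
$y{\left(d \right)} = - 12 d$
$73 y{\left(-4 \right)} \left(-8\right) = 73 \left(\left(-12\right) \left(-4\right)\right) \left(-8\right) = 73 \cdot 48 \left(-8\right) = 3504 \left(-8\right) = -28032$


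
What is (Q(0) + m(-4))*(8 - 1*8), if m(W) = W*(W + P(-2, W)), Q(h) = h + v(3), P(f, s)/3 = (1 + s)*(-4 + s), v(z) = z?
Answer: 0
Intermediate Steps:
P(f, s) = 3*(1 + s)*(-4 + s) (P(f, s) = 3*((1 + s)*(-4 + s)) = 3*(1 + s)*(-4 + s))
Q(h) = 3 + h (Q(h) = h + 3 = 3 + h)
m(W) = W*(-12 - 8*W + 3*W²) (m(W) = W*(W + (-12 - 9*W + 3*W²)) = W*(-12 - 8*W + 3*W²))
(Q(0) + m(-4))*(8 - 1*8) = ((3 + 0) - 4*(-12 - 8*(-4) + 3*(-4)²))*(8 - 1*8) = (3 - 4*(-12 + 32 + 3*16))*(8 - 8) = (3 - 4*(-12 + 32 + 48))*0 = (3 - 4*68)*0 = (3 - 272)*0 = -269*0 = 0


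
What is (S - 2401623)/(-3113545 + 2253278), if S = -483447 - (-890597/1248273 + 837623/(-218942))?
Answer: 788486622359748167/235110443899133322 ≈ 3.3537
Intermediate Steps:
S = -132124528255977749/273299387166 (S = -483447 - (-890597*1/1248273 + 837623*(-1/218942)) = -483447 - (-890597/1248273 - 837623/218942) = -483447 - 1*(-1240571263453/273299387166) = -483447 + 1240571263453/273299387166 = -132124528255977749/273299387166 ≈ -4.8344e+5)
(S - 2401623)/(-3113545 + 2253278) = (-132124528255977749/273299387166 - 2401623)/(-3113545 + 2253278) = -788486622359748167/273299387166/(-860267) = -788486622359748167/273299387166*(-1/860267) = 788486622359748167/235110443899133322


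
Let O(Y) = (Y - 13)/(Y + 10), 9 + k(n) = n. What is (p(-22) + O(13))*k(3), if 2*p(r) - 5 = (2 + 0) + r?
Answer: 45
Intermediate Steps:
k(n) = -9 + n
O(Y) = (-13 + Y)/(10 + Y)
p(r) = 7/2 + r/2 (p(r) = 5/2 + ((2 + 0) + r)/2 = 5/2 + (2 + r)/2 = 5/2 + (1 + r/2) = 7/2 + r/2)
(p(-22) + O(13))*k(3) = ((7/2 + (½)*(-22)) + (-13 + 13)/(10 + 13))*(-9 + 3) = ((7/2 - 11) + 0/23)*(-6) = (-15/2 + (1/23)*0)*(-6) = (-15/2 + 0)*(-6) = -15/2*(-6) = 45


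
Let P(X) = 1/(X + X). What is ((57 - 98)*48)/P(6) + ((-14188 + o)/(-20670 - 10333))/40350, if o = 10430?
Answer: -14771466156521/625485525 ≈ -23616.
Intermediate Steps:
P(X) = 1/(2*X)
((57 - 98)*48)/P(6) + ((-14188 + o)/(-20670 - 10333))/40350 = ((57 - 98)*48)/(((½)/6)) + ((-14188 + 10430)/(-20670 - 10333))/40350 = (-41*48)/(((½)*(⅙))) - 3758/(-31003)*(1/40350) = -1968/1/12 - 3758*(-1/31003)*(1/40350) = -1968*12 + (3758/31003)*(1/40350) = -23616 + 1879/625485525 = -14771466156521/625485525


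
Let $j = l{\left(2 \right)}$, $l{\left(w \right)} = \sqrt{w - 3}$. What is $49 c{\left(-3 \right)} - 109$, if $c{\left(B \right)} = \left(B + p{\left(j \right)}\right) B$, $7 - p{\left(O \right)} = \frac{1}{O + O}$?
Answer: $-697 - \frac{147 i}{2} \approx -697.0 - 73.5 i$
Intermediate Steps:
$l{\left(w \right)} = \sqrt{-3 + w}$
$j = i$ ($j = \sqrt{-3 + 2} = \sqrt{-1} = i \approx 1.0 i$)
$p{\left(O \right)} = 7 - \frac{1}{2 O}$ ($p{\left(O \right)} = 7 - \frac{1}{O + O} = 7 - \frac{1}{2 O}$)
$c{\left(B \right)} = B \left(7 + B + \frac{i}{2}\right)$ ($c{\left(B \right)} = \left(B + \left(7 - \frac{1}{2 i}\right)\right) B = \left(B + \left(7 - \frac{\left(-1\right) i}{2}\right)\right) B = \left(B + \left(7 + \frac{i}{2}\right)\right) B = \left(7 + B + \frac{i}{2}\right) B = B \left(7 + B + \frac{i}{2}\right)$)
$49 c{\left(-3 \right)} - 109 = 49 \cdot \frac{1}{2} \left(-3\right) \left(14 + i + 2 \left(-3\right)\right) - 109 = 49 \cdot \frac{1}{2} \left(-3\right) \left(14 + i - 6\right) - 109 = 49 \cdot \frac{1}{2} \left(-3\right) \left(8 + i\right) - 109 = 49 \left(-12 - \frac{3 i}{2}\right) - 109 = \left(-588 - \frac{147 i}{2}\right) - 109 = -697 - \frac{147 i}{2}$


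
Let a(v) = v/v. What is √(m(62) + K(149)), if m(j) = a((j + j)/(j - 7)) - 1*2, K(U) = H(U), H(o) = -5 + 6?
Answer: 0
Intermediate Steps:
H(o) = 1
K(U) = 1
a(v) = 1
m(j) = -1 (m(j) = 1 - 1*2 = 1 - 2 = -1)
√(m(62) + K(149)) = √(-1 + 1) = √0 = 0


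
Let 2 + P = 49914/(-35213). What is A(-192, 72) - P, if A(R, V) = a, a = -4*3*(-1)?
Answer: 542896/35213 ≈ 15.417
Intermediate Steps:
a = 12 (a = -12*(-1) = 12)
A(R, V) = 12
P = -120340/35213 (P = -2 + 49914/(-35213) = -2 + 49914*(-1/35213) = -2 - 49914/35213 = -120340/35213 ≈ -3.4175)
A(-192, 72) - P = 12 - 1*(-120340/35213) = 12 + 120340/35213 = 542896/35213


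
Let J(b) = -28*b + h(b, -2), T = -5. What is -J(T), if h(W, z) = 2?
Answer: -142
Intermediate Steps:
J(b) = 2 - 28*b (J(b) = -28*b + 2 = 2 - 28*b)
-J(T) = -(2 - 28*(-5)) = -(2 + 140) = -1*142 = -142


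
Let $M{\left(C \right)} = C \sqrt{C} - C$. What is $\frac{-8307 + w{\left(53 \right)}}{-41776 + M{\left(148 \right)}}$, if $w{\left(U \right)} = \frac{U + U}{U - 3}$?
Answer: $\frac{1088043091}{5482437450} + \frac{3841007 \sqrt{37}}{2741218725} \approx 0.20698$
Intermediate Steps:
$w{\left(U \right)} = \frac{2 U}{-3 + U}$
$M{\left(C \right)} = C^{\frac{3}{2}} - C$
$\frac{-8307 + w{\left(53 \right)}}{-41776 + M{\left(148 \right)}} = \frac{-8307 + 2 \cdot 53 \frac{1}{-3 + 53}}{-41776 + \left(148^{\frac{3}{2}} - 148\right)} = \frac{-8307 + 2 \cdot 53 \cdot \frac{1}{50}}{-41776 - \left(148 - 296 \sqrt{37}\right)} = \frac{-8307 + \frac{53}{25}}{-41924 + 296 \sqrt{37}} = - \frac{207622}{25 \left(-41924 + 296 \sqrt{37}\right)}$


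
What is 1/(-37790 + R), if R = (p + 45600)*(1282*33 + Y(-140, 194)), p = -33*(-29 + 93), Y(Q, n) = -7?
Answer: 1/1839461122 ≈ 5.4364e-10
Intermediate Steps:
p = -2112 (p = -33*64 = -2112)
R = 1839498912 (R = (-2112 + 45600)*(1282*33 - 7) = 43488*(42306 - 7) = 43488*42299 = 1839498912)
1/(-37790 + R) = 1/(-37790 + 1839498912) = 1/1839461122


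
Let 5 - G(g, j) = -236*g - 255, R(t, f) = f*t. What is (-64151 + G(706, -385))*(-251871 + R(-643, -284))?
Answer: -7114630775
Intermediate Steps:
G(g, j) = 260 + 236*g (G(g, j) = 5 - (-236*g - 255) = 5 - (-255 - 236*g) = 5 + (255 + 236*g) = 260 + 236*g)
(-64151 + G(706, -385))*(-251871 + R(-643, -284)) = (-64151 + (260 + 236*706))*(-251871 - 284*(-643)) = (-64151 + (260 + 166616))*(-251871 + 182612) = (-64151 + 166876)*(-69259) = 102725*(-69259) = -7114630775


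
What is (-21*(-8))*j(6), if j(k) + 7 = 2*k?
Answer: 840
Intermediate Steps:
j(k) = -7 + 2*k
(-21*(-8))*j(6) = (-21*(-8))*(-7 + 2*6) = 168*(-7 + 12) = 168*5 = 840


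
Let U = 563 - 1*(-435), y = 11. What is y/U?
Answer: 11/998 ≈ 0.011022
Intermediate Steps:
U = 998 (U = 563 + 435 = 998)
y/U = 11/998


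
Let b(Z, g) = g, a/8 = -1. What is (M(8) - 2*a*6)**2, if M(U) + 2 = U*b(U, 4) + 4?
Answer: 16900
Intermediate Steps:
a = -8 (a = 8*(-1) = -8)
M(U) = 2 + 4*U (M(U) = -2 + (U*4 + 4) = -2 + (4*U + 4) = -2 + (4 + 4*U) = 2 + 4*U)
(M(8) - 2*a*6)**2 = ((2 + 4*8) - 2*(-8)*6)**2 = ((2 + 32) + 16*6)**2 = (34 + 96)**2 = 130**2 = 16900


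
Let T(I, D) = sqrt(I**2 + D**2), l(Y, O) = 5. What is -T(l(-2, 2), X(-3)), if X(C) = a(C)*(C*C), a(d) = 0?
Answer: -5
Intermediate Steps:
X(C) = 0 (X(C) = 0*(C*C) = 0*C**2 = 0)
T(I, D) = sqrt(D**2 + I**2)
-T(l(-2, 2), X(-3)) = -sqrt(0**2 + 5**2) = -sqrt(0 + 25) = -sqrt(25) = -1*5 = -5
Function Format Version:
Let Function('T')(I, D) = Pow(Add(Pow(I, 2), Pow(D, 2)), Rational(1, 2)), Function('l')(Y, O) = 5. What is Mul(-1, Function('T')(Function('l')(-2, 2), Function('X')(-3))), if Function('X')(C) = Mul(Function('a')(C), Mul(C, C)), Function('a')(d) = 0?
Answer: -5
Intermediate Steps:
Function('X')(C) = 0 (Function('X')(C) = Mul(0, Mul(C, C)) = Mul(0, Pow(C, 2)) = 0)
Function('T')(I, D) = Pow(Add(Pow(D, 2), Pow(I, 2)), Rational(1, 2))
Mul(-1, Function('T')(Function('l')(-2, 2), Function('X')(-3))) = Mul(-1, Pow(Add(Pow(0, 2), Pow(5, 2)), Rational(1, 2))) = Mul(-1, Pow(Add(0, 25), Rational(1, 2))) = Mul(-1, Pow(25, Rational(1, 2))) = Mul(-1, 5) = -5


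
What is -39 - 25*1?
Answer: -64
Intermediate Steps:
-39 - 25*1 = -39 - 25 = -64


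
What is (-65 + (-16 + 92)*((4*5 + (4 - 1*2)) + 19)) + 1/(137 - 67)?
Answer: 213571/70 ≈ 3051.0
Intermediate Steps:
(-65 + (-16 + 92)*((4*5 + (4 - 1*2)) + 19)) + 1/(137 - 67) = (-65 + 76*((20 + (4 - 2)) + 19)) + 1/70 = (-65 + 76*((20 + 2) + 19)) + 1/70 = (-65 + 76*(22 + 19)) + 1/70 = (-65 + 76*41) + 1/70 = (-65 + 3116) + 1/70 = 3051 + 1/70 = 213571/70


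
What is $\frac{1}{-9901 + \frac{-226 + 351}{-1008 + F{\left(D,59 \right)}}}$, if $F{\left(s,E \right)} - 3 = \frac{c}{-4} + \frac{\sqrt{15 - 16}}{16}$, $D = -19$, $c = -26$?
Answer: $- \frac{2527089696877}{25021031449531177} + \frac{2000 i}{25021031449531177} \approx -0.000101 + 7.9933 \cdot 10^{-14} i$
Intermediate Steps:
$F{\left(s,E \right)} = \frac{19}{2} + \frac{i}{16}$ ($F{\left(s,E \right)} = 3 + \left(- \frac{26}{-4} + \frac{\sqrt{15 - 16}}{16}\right) = 3 + \left(\left(-26\right) \left(- \frac{1}{4}\right) + \sqrt{-1} \cdot \frac{1}{16}\right) = 3 + \left(\frac{13}{2} + i \frac{1}{16}\right) = 3 + \left(\frac{13}{2} + \frac{i}{16}\right) = \frac{19}{2} + \frac{i}{16}$)
$\frac{1}{-9901 + \frac{-226 + 351}{-1008 + F{\left(D,59 \right)}}} = \frac{1}{-9901 + \frac{-226 + 351}{-1008 + \left(\frac{19}{2} + \frac{i}{16}\right)}} = \frac{1}{-9901 + \frac{125}{- \frac{1997}{2} + \frac{i}{16}}} = \frac{1}{-9901 + 125 \frac{256 \left(- \frac{1997}{2} - \frac{i}{16}\right)}{255232577}} = \frac{1}{-9901 + \frac{32000 \left(- \frac{1997}{2} - \frac{i}{16}\right)}{255232577}}$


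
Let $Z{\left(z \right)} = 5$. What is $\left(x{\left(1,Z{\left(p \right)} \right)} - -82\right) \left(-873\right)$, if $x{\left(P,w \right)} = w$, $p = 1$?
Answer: $-75951$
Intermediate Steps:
$\left(x{\left(1,Z{\left(p \right)} \right)} - -82\right) \left(-873\right) = \left(5 - -82\right) \left(-873\right) = \left(5 + 82\right) \left(-873\right) = 87 \left(-873\right) = -75951$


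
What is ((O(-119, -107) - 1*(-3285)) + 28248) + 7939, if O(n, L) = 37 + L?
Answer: 39402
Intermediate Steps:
((O(-119, -107) - 1*(-3285)) + 28248) + 7939 = (((37 - 107) - 1*(-3285)) + 28248) + 7939 = ((-70 + 3285) + 28248) + 7939 = (3215 + 28248) + 7939 = 31463 + 7939 = 39402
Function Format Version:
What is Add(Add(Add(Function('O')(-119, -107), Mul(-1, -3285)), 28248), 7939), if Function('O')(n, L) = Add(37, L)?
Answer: 39402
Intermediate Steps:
Add(Add(Add(Function('O')(-119, -107), Mul(-1, -3285)), 28248), 7939) = Add(Add(Add(Add(37, -107), Mul(-1, -3285)), 28248), 7939) = Add(Add(Add(-70, 3285), 28248), 7939) = Add(Add(3215, 28248), 7939) = Add(31463, 7939) = 39402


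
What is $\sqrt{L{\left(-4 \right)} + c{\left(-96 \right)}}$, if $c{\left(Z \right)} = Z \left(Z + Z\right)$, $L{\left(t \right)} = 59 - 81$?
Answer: $\sqrt{18410} \approx 135.68$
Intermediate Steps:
$L{\left(t \right)} = -22$
$c{\left(Z \right)} = 2 Z^{2}$ ($c{\left(Z \right)} = Z 2 Z = 2 Z^{2}$)
$\sqrt{L{\left(-4 \right)} + c{\left(-96 \right)}} = \sqrt{-22 + 2 \left(-96\right)^{2}} = \sqrt{-22 + 2 \cdot 9216} = \sqrt{-22 + 18432} = \sqrt{18410}$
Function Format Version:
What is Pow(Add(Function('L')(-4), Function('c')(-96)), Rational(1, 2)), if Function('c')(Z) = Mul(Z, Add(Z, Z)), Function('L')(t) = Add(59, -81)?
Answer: Pow(18410, Rational(1, 2)) ≈ 135.68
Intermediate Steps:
Function('L')(t) = -22
Function('c')(Z) = Mul(2, Pow(Z, 2)) (Function('c')(Z) = Mul(Z, Mul(2, Z)) = Mul(2, Pow(Z, 2)))
Pow(Add(Function('L')(-4), Function('c')(-96)), Rational(1, 2)) = Pow(Add(-22, Mul(2, Pow(-96, 2))), Rational(1, 2)) = Pow(Add(-22, Mul(2, 9216)), Rational(1, 2)) = Pow(Add(-22, 18432), Rational(1, 2)) = Pow(18410, Rational(1, 2))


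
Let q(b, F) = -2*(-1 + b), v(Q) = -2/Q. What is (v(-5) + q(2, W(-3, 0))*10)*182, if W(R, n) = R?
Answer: -17836/5 ≈ -3567.2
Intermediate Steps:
q(b, F) = 2 - 2*b
(v(-5) + q(2, W(-3, 0))*10)*182 = (-2/(-5) + (2 - 2*2)*10)*182 = (-2*(-⅕) + (2 - 4)*10)*182 = (⅖ - 2*10)*182 = (⅖ - 20)*182 = -98/5*182 = -17836/5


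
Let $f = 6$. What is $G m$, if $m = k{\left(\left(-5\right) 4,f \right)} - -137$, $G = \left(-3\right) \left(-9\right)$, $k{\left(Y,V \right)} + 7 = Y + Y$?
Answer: $2430$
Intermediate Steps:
$k{\left(Y,V \right)} = -7 + 2 Y$ ($k{\left(Y,V \right)} = -7 + \left(Y + Y\right) = -7 + 2 Y$)
$G = 27$
$m = 90$ ($m = \left(-7 + 2 \left(\left(-5\right) 4\right)\right) - -137 = \left(-7 + 2 \left(-20\right)\right) + 137 = \left(-7 - 40\right) + 137 = -47 + 137 = 90$)
$G m = 27 \cdot 90 = 2430$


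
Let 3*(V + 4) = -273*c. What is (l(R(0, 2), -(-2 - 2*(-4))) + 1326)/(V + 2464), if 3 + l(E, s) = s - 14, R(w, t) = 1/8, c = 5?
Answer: 1303/2005 ≈ 0.64988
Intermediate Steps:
R(w, t) = ⅛
V = -459 (V = -4 + (-273*5)/3 = -4 + (⅓)*(-1365) = -4 - 455 = -459)
l(E, s) = -17 + s (l(E, s) = -3 + (s - 14) = -3 + (-14 + s) = -17 + s)
(l(R(0, 2), -(-2 - 2*(-4))) + 1326)/(V + 2464) = ((-17 - (-2 - 2*(-4))) + 1326)/(-459 + 2464) = ((-17 - (-2 + 8)) + 1326)/2005 = ((-17 - 1*6) + 1326)*(1/2005) = ((-17 - 6) + 1326)*(1/2005) = (-23 + 1326)*(1/2005) = 1303*(1/2005) = 1303/2005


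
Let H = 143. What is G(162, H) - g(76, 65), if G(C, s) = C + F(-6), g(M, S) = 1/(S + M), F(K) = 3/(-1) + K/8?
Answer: 89249/564 ≈ 158.24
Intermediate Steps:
F(K) = -3 + K/8 (F(K) = 3*(-1) + K*(⅛) = -3 + K/8)
g(M, S) = 1/(M + S)
G(C, s) = -15/4 + C (G(C, s) = C + (-3 + (⅛)*(-6)) = C + (-3 - ¾) = C - 15/4 = -15/4 + C)
G(162, H) - g(76, 65) = (-15/4 + 162) - 1/(76 + 65) = 633/4 - 1/141 = 89249/564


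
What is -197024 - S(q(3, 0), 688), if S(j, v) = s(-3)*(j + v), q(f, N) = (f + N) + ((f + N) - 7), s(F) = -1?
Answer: -196337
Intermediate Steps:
q(f, N) = -7 + 2*N + 2*f (q(f, N) = (N + f) + ((N + f) - 7) = (N + f) + (-7 + N + f) = -7 + 2*N + 2*f)
S(j, v) = -j - v (S(j, v) = -(j + v) = -j - v)
-197024 - S(q(3, 0), 688) = -197024 - (-(-7 + 2*0 + 2*3) - 1*688) = -197024 - (-(-7 + 0 + 6) - 688) = -197024 - (-1*(-1) - 688) = -197024 - (1 - 688) = -197024 - 1*(-687) = -197024 + 687 = -196337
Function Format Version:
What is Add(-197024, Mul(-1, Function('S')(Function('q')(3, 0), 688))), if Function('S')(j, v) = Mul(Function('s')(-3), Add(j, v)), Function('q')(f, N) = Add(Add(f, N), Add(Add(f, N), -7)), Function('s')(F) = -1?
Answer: -196337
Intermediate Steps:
Function('q')(f, N) = Add(-7, Mul(2, N), Mul(2, f)) (Function('q')(f, N) = Add(Add(N, f), Add(Add(N, f), -7)) = Add(Add(N, f), Add(-7, N, f)) = Add(-7, Mul(2, N), Mul(2, f)))
Function('S')(j, v) = Add(Mul(-1, j), Mul(-1, v)) (Function('S')(j, v) = Mul(-1, Add(j, v)) = Add(Mul(-1, j), Mul(-1, v)))
Add(-197024, Mul(-1, Function('S')(Function('q')(3, 0), 688))) = Add(-197024, Mul(-1, Add(Mul(-1, Add(-7, Mul(2, 0), Mul(2, 3))), Mul(-1, 688)))) = Add(-197024, Mul(-1, Add(Mul(-1, Add(-7, 0, 6)), -688))) = Add(-197024, Mul(-1, Add(Mul(-1, -1), -688))) = Add(-197024, Mul(-1, Add(1, -688))) = Add(-197024, Mul(-1, -687)) = Add(-197024, 687) = -196337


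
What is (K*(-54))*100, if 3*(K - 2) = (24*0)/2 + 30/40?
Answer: -12150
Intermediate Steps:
K = 9/4 (K = 2 + ((24*0)/2 + 30/40)/3 = 2 + (0*(1/2) + 30*(1/40))/3 = 2 + (0 + 3/4)/3 = 2 + (1/3)*(3/4) = 2 + 1/4 = 9/4 ≈ 2.2500)
(K*(-54))*100 = ((9/4)*(-54))*100 = -243/2*100 = -12150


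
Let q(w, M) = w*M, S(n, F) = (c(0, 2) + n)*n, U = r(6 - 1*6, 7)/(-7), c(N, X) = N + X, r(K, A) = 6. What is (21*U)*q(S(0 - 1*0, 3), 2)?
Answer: 0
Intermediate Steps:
U = -6/7 (U = 6/(-7) = 6*(-1/7) = -6/7 ≈ -0.85714)
S(n, F) = n*(2 + n) (S(n, F) = ((0 + 2) + n)*n = (2 + n)*n = n*(2 + n))
q(w, M) = M*w
(21*U)*q(S(0 - 1*0, 3), 2) = (21*(-6/7))*(2*((0 - 1*0)*(2 + (0 - 1*0)))) = -36*(0 + 0)*(2 + (0 + 0)) = -36*0*(2 + 0) = -36*0*2 = -36*0 = -18*0 = 0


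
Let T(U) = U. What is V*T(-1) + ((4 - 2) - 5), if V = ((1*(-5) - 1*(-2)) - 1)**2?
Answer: -19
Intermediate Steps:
V = 16 (V = ((-5 + 2) - 1)**2 = (-3 - 1)**2 = (-4)**2 = 16)
V*T(-1) + ((4 - 2) - 5) = 16*(-1) + ((4 - 2) - 5) = -16 + (2 - 5) = -16 - 3 = -19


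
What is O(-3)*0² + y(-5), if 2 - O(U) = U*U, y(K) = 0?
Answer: 0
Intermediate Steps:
O(U) = 2 - U² (O(U) = 2 - U*U = 2 - U²)
O(-3)*0² + y(-5) = (2 - 1*(-3)²)*0² + 0 = (2 - 1*9)*0 + 0 = (2 - 9)*0 + 0 = -7*0 + 0 = 0 + 0 = 0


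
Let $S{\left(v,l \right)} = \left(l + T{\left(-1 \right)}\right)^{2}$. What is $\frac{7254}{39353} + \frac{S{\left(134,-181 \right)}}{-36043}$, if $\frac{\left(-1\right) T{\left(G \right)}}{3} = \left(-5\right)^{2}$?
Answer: $- \frac{2317582286}{1418400179} \approx -1.6339$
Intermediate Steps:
$T{\left(G \right)} = -75$ ($T{\left(G \right)} = - 3 \left(-5\right)^{2} = \left(-3\right) 25 = -75$)
$S{\left(v,l \right)} = \left(-75 + l\right)^{2}$ ($S{\left(v,l \right)} = \left(l - 75\right)^{2} = \left(-75 + l\right)^{2}$)
$\frac{7254}{39353} + \frac{S{\left(134,-181 \right)}}{-36043} = \frac{7254}{39353} + \frac{\left(-75 - 181\right)^{2}}{-36043} = 7254 \cdot \frac{1}{39353} + \left(-256\right)^{2} \left(- \frac{1}{36043}\right) = \frac{7254}{39353} + 65536 \left(- \frac{1}{36043}\right) = \frac{7254}{39353} - \frac{65536}{36043} = - \frac{2317582286}{1418400179}$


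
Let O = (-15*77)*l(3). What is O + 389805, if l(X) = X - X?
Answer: 389805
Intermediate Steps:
l(X) = 0
O = 0 (O = -15*77*0 = -1155*0 = 0)
O + 389805 = 0 + 389805 = 389805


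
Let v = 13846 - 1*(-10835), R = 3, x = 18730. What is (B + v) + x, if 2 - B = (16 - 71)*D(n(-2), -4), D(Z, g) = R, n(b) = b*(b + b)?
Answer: 43578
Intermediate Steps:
n(b) = 2*b² (n(b) = b*(2*b) = 2*b²)
D(Z, g) = 3
v = 24681 (v = 13846 + 10835 = 24681)
B = 167 (B = 2 - (16 - 71)*3 = 2 - (-55)*3 = 2 - 1*(-165) = 2 + 165 = 167)
(B + v) + x = (167 + 24681) + 18730 = 24848 + 18730 = 43578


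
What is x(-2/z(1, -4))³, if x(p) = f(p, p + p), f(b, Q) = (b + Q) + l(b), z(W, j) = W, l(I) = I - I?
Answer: -216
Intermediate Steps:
l(I) = 0
f(b, Q) = Q + b (f(b, Q) = (b + Q) + 0 = (Q + b) + 0 = Q + b)
x(p) = 3*p (x(p) = (p + p) + p = 2*p + p = 3*p)
x(-2/z(1, -4))³ = (3*(-2/1))³ = (3*(-2*1))³ = (3*(-2))³ = (-6)³ = -216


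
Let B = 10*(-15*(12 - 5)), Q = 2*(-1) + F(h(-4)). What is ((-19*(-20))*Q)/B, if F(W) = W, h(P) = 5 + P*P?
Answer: -722/105 ≈ -6.8762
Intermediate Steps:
h(P) = 5 + P²
Q = 19 (Q = 2*(-1) + (5 + (-4)²) = -2 + (5 + 16) = -2 + 21 = 19)
B = -1050 (B = 10*(-15*7) = 10*(-105) = -1050)
((-19*(-20))*Q)/B = (-19*(-20)*19)/(-1050) = (380*19)*(-1/1050) = 7220*(-1/1050) = -722/105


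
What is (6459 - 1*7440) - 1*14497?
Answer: -15478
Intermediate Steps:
(6459 - 1*7440) - 1*14497 = (6459 - 7440) - 14497 = -981 - 14497 = -15478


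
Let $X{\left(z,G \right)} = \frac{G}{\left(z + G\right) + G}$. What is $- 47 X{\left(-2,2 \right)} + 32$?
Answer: $-15$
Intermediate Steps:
$X{\left(z,G \right)} = \frac{G}{z + 2 G}$ ($X{\left(z,G \right)} = \frac{G}{\left(G + z\right) + G} = \frac{G}{z + 2 G}$)
$- 47 X{\left(-2,2 \right)} + 32 = - 47 \frac{2}{-2 + 2 \cdot 2} + 32 = - 47 \frac{2}{-2 + 4} + 32 = - 47 \cdot \frac{2}{2} + 32 = - 47 \cdot 2 \cdot \frac{1}{2} + 32 = \left(-47\right) 1 + 32 = -47 + 32 = -15$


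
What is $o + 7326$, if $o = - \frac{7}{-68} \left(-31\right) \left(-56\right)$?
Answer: $\frac{127580}{17} \approx 7504.7$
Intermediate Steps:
$o = \frac{3038}{17}$ ($o = \left(-7\right) \left(- \frac{1}{68}\right) \left(-31\right) \left(-56\right) = \frac{7}{68} \left(-31\right) \left(-56\right) = \left(- \frac{217}{68}\right) \left(-56\right) = \frac{3038}{17} \approx 178.71$)
$o + 7326 = \frac{3038}{17} + 7326 = \frac{127580}{17}$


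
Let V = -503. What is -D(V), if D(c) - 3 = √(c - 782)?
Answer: -3 - I*√1285 ≈ -3.0 - 35.847*I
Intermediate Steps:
D(c) = 3 + √(-782 + c) (D(c) = 3 + √(c - 782) = 3 + √(-782 + c))
-D(V) = -(3 + √(-782 - 503)) = -(3 + √(-1285)) = -(3 + I*√1285) = -3 - I*√1285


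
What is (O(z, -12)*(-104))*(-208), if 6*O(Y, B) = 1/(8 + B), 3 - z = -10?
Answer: -2704/3 ≈ -901.33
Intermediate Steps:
z = 13 (z = 3 - 1*(-10) = 3 + 10 = 13)
O(Y, B) = 1/(6*(8 + B))
(O(z, -12)*(-104))*(-208) = ((1/(6*(8 - 12)))*(-104))*(-208) = (((⅙)/(-4))*(-104))*(-208) = (((⅙)*(-¼))*(-104))*(-208) = -1/24*(-104)*(-208) = (13/3)*(-208) = -2704/3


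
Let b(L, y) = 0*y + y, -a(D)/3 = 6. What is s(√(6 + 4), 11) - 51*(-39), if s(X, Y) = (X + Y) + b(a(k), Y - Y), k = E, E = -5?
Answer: 2000 + √10 ≈ 2003.2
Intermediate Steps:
k = -5
a(D) = -18 (a(D) = -3*6 = -18)
b(L, y) = y (b(L, y) = 0 + y = y)
s(X, Y) = X + Y (s(X, Y) = (X + Y) + (Y - Y) = (X + Y) + 0 = X + Y)
s(√(6 + 4), 11) - 51*(-39) = (√(6 + 4) + 11) - 51*(-39) = (√10 + 11) + 1989 = (11 + √10) + 1989 = 2000 + √10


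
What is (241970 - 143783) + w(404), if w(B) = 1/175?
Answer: 17182726/175 ≈ 98187.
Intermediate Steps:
w(B) = 1/175
(241970 - 143783) + w(404) = (241970 - 143783) + 1/175 = 98187 + 1/175 = 17182726/175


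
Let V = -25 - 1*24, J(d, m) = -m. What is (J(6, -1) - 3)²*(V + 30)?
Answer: -76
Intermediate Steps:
V = -49 (V = -25 - 24 = -49)
(J(6, -1) - 3)²*(V + 30) = (-1*(-1) - 3)²*(-49 + 30) = (1 - 3)²*(-19) = (-2)²*(-19) = 4*(-19) = -76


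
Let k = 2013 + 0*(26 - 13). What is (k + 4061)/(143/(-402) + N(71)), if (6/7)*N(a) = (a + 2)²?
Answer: 1220874/1249579 ≈ 0.97703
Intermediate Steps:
k = 2013 (k = 2013 + 0*13 = 2013 + 0 = 2013)
N(a) = 7*(2 + a)²/6 (N(a) = 7*(a + 2)²/6 = 7*(2 + a)²/6)
(k + 4061)/(143/(-402) + N(71)) = (2013 + 4061)/(143/(-402) + 7*(2 + 71)²/6) = 6074/(143*(-1/402) + (7/6)*73²) = 6074/(-143/402 + (7/6)*5329) = 6074/(-143/402 + 37303/6) = 6074/(1249579/201) = 6074*(201/1249579) = 1220874/1249579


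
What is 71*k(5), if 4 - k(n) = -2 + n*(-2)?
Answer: 1136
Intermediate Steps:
k(n) = 6 + 2*n (k(n) = 4 - (-2 + n*(-2)) = 4 - (-2 - 2*n) = 4 + (2 + 2*n) = 6 + 2*n)
71*k(5) = 71*(6 + 2*5) = 71*(6 + 10) = 71*16 = 1136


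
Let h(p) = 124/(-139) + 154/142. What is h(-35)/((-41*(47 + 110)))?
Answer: -1899/63526753 ≈ -2.9893e-5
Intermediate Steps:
h(p) = 1899/9869 (h(p) = 124*(-1/139) + 154*(1/142) = -124/139 + 77/71 = 1899/9869)
h(-35)/((-41*(47 + 110))) = 1899/(9869*((-41*(47 + 110)))) = 1899/(9869*((-41*157))) = (1899/9869)/(-6437) = (1899/9869)*(-1/6437) = -1899/63526753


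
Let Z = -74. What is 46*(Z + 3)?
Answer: -3266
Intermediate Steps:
46*(Z + 3) = 46*(-74 + 3) = 46*(-71) = -3266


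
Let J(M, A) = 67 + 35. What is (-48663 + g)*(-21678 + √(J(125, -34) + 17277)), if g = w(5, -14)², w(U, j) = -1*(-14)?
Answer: 1050667626 - 145401*√1931 ≈ 1.0443e+9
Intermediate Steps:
J(M, A) = 102
w(U, j) = 14
g = 196 (g = 14² = 196)
(-48663 + g)*(-21678 + √(J(125, -34) + 17277)) = (-48663 + 196)*(-21678 + √(102 + 17277)) = -48467*(-21678 + √17379) = -48467*(-21678 + 3*√1931) = 1050667626 - 145401*√1931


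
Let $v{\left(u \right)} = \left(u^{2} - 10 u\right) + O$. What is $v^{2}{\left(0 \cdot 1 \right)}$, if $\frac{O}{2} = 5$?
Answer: $100$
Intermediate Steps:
$O = 10$ ($O = 2 \cdot 5 = 10$)
$v{\left(u \right)} = 10 + u^{2} - 10 u$ ($v{\left(u \right)} = \left(u^{2} - 10 u\right) + 10 = 10 + u^{2} - 10 u$)
$v^{2}{\left(0 \cdot 1 \right)} = \left(10 + \left(0 \cdot 1\right)^{2} - 10 \cdot 0 \cdot 1\right)^{2} = \left(10 + 0^{2} - 0\right)^{2} = \left(10 + 0 + 0\right)^{2} = 10^{2} = 100$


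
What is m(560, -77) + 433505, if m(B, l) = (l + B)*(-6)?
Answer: 430607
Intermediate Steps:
m(B, l) = -6*B - 6*l (m(B, l) = (B + l)*(-6) = -6*B - 6*l)
m(560, -77) + 433505 = (-6*560 - 6*(-77)) + 433505 = (-3360 + 462) + 433505 = -2898 + 433505 = 430607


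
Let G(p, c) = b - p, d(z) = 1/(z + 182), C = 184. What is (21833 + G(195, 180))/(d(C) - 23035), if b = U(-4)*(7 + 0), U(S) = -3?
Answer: -7911822/8430809 ≈ -0.93844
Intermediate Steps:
b = -21 (b = -3*(7 + 0) = -3*7 = -21)
d(z) = 1/(182 + z)
G(p, c) = -21 - p
(21833 + G(195, 180))/(d(C) - 23035) = (21833 + (-21 - 1*195))/(1/(182 + 184) - 23035) = (21833 + (-21 - 195))/(1/366 - 23035) = (21833 - 216)/(1/366 - 23035) = 21617/(-8430809/366) = 21617*(-366/8430809) = -7911822/8430809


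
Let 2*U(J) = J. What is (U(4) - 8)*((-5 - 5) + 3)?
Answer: 42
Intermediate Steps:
U(J) = J/2
(U(4) - 8)*((-5 - 5) + 3) = ((½)*4 - 8)*((-5 - 5) + 3) = (2 - 8)*(-10 + 3) = -6*(-7) = 42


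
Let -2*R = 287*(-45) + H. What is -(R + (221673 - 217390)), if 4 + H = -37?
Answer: -10761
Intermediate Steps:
H = -41 (H = -4 - 37 = -41)
R = 6478 (R = -(287*(-45) - 41)/2 = -(-12915 - 41)/2 = -½*(-12956) = 6478)
-(R + (221673 - 217390)) = -(6478 + (221673 - 217390)) = -(6478 + 4283) = -1*10761 = -10761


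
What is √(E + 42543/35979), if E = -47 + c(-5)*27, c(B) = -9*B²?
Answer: I*√880369731245/11993 ≈ 78.236*I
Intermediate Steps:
E = -6122 (E = -47 - 9*(-5)²*27 = -47 - 9*25*27 = -47 - 225*27 = -47 - 6075 = -6122)
√(E + 42543/35979) = √(-6122 + 42543/35979) = √(-6122 + 42543*(1/35979)) = √(-6122 + 14181/11993) = √(-73406965/11993) = I*√880369731245/11993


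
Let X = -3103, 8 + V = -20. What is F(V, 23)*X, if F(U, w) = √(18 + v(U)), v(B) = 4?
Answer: -3103*√22 ≈ -14554.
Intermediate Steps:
V = -28 (V = -8 - 20 = -28)
F(U, w) = √22 (F(U, w) = √(18 + 4) = √22)
F(V, 23)*X = √22*(-3103) = -3103*√22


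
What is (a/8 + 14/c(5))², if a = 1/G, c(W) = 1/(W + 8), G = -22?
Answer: 1025984961/30976 ≈ 33122.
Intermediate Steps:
c(W) = 1/(8 + W)
a = -1/22 (a = 1/(-22) = -1/22 ≈ -0.045455)
(a/8 + 14/c(5))² = (-1/22/8 + 14/(1/(8 + 5)))² = (-1/22*⅛ + 14/(1/13))² = (-1/176 + 14/(1/13))² = (-1/176 + 14*13)² = (-1/176 + 182)² = (32031/176)² = 1025984961/30976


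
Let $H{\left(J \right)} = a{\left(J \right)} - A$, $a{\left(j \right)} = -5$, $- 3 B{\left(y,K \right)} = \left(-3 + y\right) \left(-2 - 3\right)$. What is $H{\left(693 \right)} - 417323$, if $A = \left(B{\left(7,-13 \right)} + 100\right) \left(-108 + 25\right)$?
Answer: $- \frac{1225424}{3} \approx -4.0847 \cdot 10^{5}$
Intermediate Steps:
$B{\left(y,K \right)} = -5 + \frac{5 y}{3}$ ($B{\left(y,K \right)} = - \frac{\left(-3 + y\right) \left(-2 - 3\right)}{3} = - \frac{\left(-3 + y\right) \left(-5\right)}{3} = - \frac{15 - 5 y}{3} = -5 + \frac{5 y}{3}$)
$A = - \frac{26560}{3}$ ($A = \left(\left(-5 + \frac{5}{3} \cdot 7\right) + 100\right) \left(-108 + 25\right) = \left(\left(-5 + \frac{35}{3}\right) + 100\right) \left(-83\right) = \left(\frac{20}{3} + 100\right) \left(-83\right) = \frac{320}{3} \left(-83\right) = - \frac{26560}{3} \approx -8853.3$)
$H{\left(J \right)} = \frac{26545}{3}$ ($H{\left(J \right)} = -5 - - \frac{26560}{3} = -5 + \frac{26560}{3} = \frac{26545}{3}$)
$H{\left(693 \right)} - 417323 = \frac{26545}{3} - 417323 = - \frac{1225424}{3}$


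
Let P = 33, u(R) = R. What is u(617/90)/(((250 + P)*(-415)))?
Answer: -617/10570050 ≈ -5.8373e-5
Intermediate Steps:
u(617/90)/(((250 + P)*(-415))) = (617/90)/(((250 + 33)*(-415))) = (617*(1/90))/((283*(-415))) = (617/90)/(-117445) = (617/90)*(-1/117445) = -617/10570050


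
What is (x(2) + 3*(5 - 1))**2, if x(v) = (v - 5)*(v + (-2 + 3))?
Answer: 9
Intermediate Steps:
x(v) = (1 + v)*(-5 + v) (x(v) = (-5 + v)*(v + 1) = (-5 + v)*(1 + v) = (1 + v)*(-5 + v))
(x(2) + 3*(5 - 1))**2 = ((-5 + 2**2 - 4*2) + 3*(5 - 1))**2 = ((-5 + 4 - 8) + 3*4)**2 = (-9 + 12)**2 = 3**2 = 9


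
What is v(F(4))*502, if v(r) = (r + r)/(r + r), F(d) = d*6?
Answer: 502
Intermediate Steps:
F(d) = 6*d
v(r) = 1 (v(r) = (2*r)/((2*r)) = (2*r)*(1/(2*r)) = 1)
v(F(4))*502 = 1*502 = 502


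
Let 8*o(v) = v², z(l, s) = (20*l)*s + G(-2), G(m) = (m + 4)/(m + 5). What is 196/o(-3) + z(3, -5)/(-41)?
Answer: 66982/369 ≈ 181.52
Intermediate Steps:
G(m) = (4 + m)/(5 + m)
z(l, s) = ⅔ + 20*l*s (z(l, s) = (20*l)*s + (4 - 2)/(5 - 2) = 20*l*s + 2/3 = 20*l*s + (⅓)*2 = 20*l*s + ⅔ = ⅔ + 20*l*s)
o(v) = v²/8
196/o(-3) + z(3, -5)/(-41) = 196/(((⅛)*(-3)²)) + (⅔ + 20*3*(-5))/(-41) = 196/(((⅛)*9)) + (⅔ - 300)*(-1/41) = 196/(9/8) - 898/3*(-1/41) = 196*(8/9) + 898/123 = 1568/9 + 898/123 = 66982/369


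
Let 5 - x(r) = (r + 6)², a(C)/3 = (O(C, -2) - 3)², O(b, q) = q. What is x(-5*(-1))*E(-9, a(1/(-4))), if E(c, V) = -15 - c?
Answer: 696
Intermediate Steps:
a(C) = 75 (a(C) = 3*(-2 - 3)² = 3*(-5)² = 3*25 = 75)
x(r) = 5 - (6 + r)² (x(r) = 5 - (r + 6)² = 5 - (6 + r)²)
x(-5*(-1))*E(-9, a(1/(-4))) = (5 - (6 - 5*(-1))²)*(-15 - 1*(-9)) = (5 - (6 + 5)²)*(-15 + 9) = (5 - 1*11²)*(-6) = (5 - 1*121)*(-6) = (5 - 121)*(-6) = -116*(-6) = 696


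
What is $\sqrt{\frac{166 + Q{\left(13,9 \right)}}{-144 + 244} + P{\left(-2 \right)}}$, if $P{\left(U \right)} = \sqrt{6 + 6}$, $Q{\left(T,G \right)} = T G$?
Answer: $\frac{\sqrt{283 + 200 \sqrt{3}}}{10} \approx 2.5088$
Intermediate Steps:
$Q{\left(T,G \right)} = G T$
$P{\left(U \right)} = 2 \sqrt{3}$ ($P{\left(U \right)} = \sqrt{12} = 2 \sqrt{3}$)
$\sqrt{\frac{166 + Q{\left(13,9 \right)}}{-144 + 244} + P{\left(-2 \right)}} = \sqrt{\frac{166 + 9 \cdot 13}{-144 + 244} + 2 \sqrt{3}} = \sqrt{\frac{166 + 117}{100} + 2 \sqrt{3}} = \sqrt{283 \cdot \frac{1}{100} + 2 \sqrt{3}} = \sqrt{\frac{283}{100} + 2 \sqrt{3}}$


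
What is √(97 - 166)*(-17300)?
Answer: -17300*I*√69 ≈ -1.437e+5*I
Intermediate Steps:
√(97 - 166)*(-17300) = √(-69)*(-17300) = (I*√69)*(-17300) = -17300*I*√69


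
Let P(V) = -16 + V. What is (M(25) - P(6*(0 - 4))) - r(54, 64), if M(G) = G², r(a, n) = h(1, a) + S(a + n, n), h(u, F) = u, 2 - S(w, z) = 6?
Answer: 668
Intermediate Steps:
S(w, z) = -4 (S(w, z) = 2 - 1*6 = 2 - 6 = -4)
r(a, n) = -3 (r(a, n) = 1 - 4 = -3)
(M(25) - P(6*(0 - 4))) - r(54, 64) = (25² - (-16 + 6*(0 - 4))) - 1*(-3) = (625 - (-16 + 6*(-4))) + 3 = (625 - (-16 - 24)) + 3 = (625 - 1*(-40)) + 3 = (625 + 40) + 3 = 665 + 3 = 668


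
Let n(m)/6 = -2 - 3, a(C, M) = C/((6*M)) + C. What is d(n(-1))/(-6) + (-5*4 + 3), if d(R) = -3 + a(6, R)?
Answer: -3149/180 ≈ -17.494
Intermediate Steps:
a(C, M) = C + C/(6*M) (a(C, M) = (1/(6*M))*C + C = C/(6*M) + C = C + C/(6*M))
n(m) = -30 (n(m) = 6*(-2 - 3) = 6*(-5) = -30)
d(R) = 3 + 1/R (d(R) = -3 + (6 + (⅙)*6/R) = -3 + (6 + 1/R) = 3 + 1/R)
d(n(-1))/(-6) + (-5*4 + 3) = (3 + 1/(-30))/(-6) + (-5*4 + 3) = (3 - 1/30)*(-⅙) + (-20 + 3) = (89/30)*(-⅙) - 17 = -89/180 - 17 = -3149/180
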